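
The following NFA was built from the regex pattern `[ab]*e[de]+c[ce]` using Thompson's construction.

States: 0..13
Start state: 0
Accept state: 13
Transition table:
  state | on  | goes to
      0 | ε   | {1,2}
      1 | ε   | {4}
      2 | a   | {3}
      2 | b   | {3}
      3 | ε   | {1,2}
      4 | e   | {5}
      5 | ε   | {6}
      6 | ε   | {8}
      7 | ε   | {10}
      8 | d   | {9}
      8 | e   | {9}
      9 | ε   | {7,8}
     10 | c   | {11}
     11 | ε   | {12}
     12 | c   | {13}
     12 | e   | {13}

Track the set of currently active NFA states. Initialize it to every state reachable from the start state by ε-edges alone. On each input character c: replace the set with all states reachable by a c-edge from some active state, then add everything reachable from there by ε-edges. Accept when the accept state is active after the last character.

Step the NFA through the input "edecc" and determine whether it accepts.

start: ε-closure({0}) = {0,1,2,4}
'e' @ 1: {5,6,8}
'd' @ 2: {7,8,9,10}
'e' @ 3: {7,8,9,10}
'c' @ 4: {11,12}
'c' @ 5: {13}  (accept∈set)
final: {13}; accept 13 in set

Answer: ACCEPT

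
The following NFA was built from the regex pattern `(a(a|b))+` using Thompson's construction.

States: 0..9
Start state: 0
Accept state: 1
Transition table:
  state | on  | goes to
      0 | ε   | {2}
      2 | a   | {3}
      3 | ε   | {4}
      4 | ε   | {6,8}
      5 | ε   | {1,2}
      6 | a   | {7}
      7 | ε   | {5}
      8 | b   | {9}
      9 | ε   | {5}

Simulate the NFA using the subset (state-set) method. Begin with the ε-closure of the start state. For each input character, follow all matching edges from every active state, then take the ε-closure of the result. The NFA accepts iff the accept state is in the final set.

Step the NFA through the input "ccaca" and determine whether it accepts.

S₀ = ε-closure({0}) = {0,2}
'c' @ 1: {}  — state set empty
rest 'caca' ignored (set empty)
end set {} — state 1 not in

Answer: REJECT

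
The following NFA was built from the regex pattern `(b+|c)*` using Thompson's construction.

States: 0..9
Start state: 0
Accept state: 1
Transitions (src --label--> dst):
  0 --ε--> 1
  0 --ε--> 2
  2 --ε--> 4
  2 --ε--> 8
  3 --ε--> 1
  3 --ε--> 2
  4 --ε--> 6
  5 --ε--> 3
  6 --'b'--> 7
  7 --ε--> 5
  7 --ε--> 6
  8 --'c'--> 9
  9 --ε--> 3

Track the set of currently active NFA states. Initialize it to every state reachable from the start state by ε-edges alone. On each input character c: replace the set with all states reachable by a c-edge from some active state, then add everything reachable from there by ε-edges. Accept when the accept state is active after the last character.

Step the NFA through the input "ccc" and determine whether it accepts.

Answer: ACCEPT

Trace:
S₀ = ε-closure({0}) = {0,1,2,4,6,8}
'c' @ 1: {1,2,3,4,6,8,9}  [accepting]
'c' @ 2: {1,2,3,4,6,8,9}  [accepting]
'c' @ 3: {1,2,3,4,6,8,9}  [accepting]
end set {1,2,3,4,6,8,9} — state 1 in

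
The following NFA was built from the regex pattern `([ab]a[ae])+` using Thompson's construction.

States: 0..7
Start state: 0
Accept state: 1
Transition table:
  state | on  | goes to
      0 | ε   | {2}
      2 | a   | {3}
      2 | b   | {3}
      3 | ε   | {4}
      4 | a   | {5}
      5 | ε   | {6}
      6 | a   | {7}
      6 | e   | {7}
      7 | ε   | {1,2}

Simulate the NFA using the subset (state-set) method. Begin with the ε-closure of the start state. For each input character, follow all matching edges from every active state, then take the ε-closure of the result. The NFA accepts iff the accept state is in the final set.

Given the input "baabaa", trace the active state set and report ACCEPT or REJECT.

Answer: ACCEPT

Derivation:
S₀ = ε-closure({0}) = {0,2}
'b' @ 1: {3,4}
'a' @ 2: {5,6}
'a' @ 3: {1,2,7}  (accept∈set)
'b' @ 4: {3,4}
'a' @ 5: {5,6}
'a' @ 6: {1,2,7}  (accept∈set)
end set {1,2,7} — state 1 in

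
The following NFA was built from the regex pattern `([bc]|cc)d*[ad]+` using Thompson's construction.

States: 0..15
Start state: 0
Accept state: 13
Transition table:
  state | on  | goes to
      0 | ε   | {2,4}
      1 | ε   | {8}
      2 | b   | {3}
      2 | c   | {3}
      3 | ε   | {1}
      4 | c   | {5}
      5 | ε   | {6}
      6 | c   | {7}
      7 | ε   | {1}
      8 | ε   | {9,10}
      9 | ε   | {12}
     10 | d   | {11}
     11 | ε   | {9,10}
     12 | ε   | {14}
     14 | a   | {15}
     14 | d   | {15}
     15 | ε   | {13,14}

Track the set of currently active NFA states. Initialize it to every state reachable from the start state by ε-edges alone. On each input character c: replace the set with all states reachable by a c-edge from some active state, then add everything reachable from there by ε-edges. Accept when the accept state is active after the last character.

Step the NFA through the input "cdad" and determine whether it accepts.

Answer: ACCEPT

Trace:
initial (ε-close {0}): {0,2,4}
'c' @ 1: {1,3,5,6,8,9,10,12,14}
'd' @ 2: {9,10,11,12,13,14,15}  [accepting]
'a' @ 3: {13,14,15}  [accepting]
'd' @ 4: {13,14,15}  [accepting]
after full input: {13,14,15}  (accept=13 in)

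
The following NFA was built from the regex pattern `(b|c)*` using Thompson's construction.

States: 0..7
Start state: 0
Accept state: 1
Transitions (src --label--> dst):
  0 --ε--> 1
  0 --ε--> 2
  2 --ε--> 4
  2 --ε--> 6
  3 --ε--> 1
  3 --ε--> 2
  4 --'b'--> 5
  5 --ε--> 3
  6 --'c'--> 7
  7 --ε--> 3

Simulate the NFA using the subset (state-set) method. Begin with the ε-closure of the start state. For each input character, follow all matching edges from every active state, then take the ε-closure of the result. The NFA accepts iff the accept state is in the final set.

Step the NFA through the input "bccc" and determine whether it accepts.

initial (ε-close {0}): {0,1,2,4,6}
'b' @ 1: {1,2,3,4,5,6}  [accepting]
'c' @ 2: {1,2,3,4,6,7}  [accepting]
'c' @ 3: {1,2,3,4,6,7}  [accepting]
'c' @ 4: {1,2,3,4,6,7}  [accepting]
after full input: {1,2,3,4,6,7}  (accept=1 in)

Answer: ACCEPT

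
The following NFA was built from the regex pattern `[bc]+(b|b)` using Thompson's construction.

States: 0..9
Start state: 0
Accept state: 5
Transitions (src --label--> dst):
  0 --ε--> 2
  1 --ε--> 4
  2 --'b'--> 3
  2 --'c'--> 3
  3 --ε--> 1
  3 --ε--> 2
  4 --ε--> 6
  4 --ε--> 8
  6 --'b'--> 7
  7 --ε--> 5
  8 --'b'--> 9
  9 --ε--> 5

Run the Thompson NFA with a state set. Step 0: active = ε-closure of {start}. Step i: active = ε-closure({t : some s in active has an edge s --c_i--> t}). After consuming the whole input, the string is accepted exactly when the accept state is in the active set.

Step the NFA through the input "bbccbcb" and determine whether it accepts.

initial (ε-close {0}): {0,2}
'b' @ 1: {1,2,3,4,6,8}
'b' @ 2: {1,2,3,4,5,6,7,8,9}  ✓accept
'c' @ 3: {1,2,3,4,6,8}
'c' @ 4: {1,2,3,4,6,8}
'b' @ 5: {1,2,3,4,5,6,7,8,9}  ✓accept
'c' @ 6: {1,2,3,4,6,8}
'b' @ 7: {1,2,3,4,5,6,7,8,9}  ✓accept
final: {1,2,3,4,5,6,7,8,9}; accept 5 in set

Answer: ACCEPT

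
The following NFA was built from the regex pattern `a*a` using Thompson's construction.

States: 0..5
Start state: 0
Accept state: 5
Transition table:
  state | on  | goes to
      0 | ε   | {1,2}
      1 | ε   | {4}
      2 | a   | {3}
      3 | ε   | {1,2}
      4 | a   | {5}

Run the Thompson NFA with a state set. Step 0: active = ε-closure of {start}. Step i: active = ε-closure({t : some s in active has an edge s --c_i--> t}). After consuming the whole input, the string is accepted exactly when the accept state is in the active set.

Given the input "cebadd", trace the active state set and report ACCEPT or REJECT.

Answer: REJECT

Trace:
start: ε-closure({0}) = {0,1,2,4}
'c' @ 1: {}  — dead — no transitions
rest 'ebadd' ignored (set empty)
final: {}; accept 5 not in set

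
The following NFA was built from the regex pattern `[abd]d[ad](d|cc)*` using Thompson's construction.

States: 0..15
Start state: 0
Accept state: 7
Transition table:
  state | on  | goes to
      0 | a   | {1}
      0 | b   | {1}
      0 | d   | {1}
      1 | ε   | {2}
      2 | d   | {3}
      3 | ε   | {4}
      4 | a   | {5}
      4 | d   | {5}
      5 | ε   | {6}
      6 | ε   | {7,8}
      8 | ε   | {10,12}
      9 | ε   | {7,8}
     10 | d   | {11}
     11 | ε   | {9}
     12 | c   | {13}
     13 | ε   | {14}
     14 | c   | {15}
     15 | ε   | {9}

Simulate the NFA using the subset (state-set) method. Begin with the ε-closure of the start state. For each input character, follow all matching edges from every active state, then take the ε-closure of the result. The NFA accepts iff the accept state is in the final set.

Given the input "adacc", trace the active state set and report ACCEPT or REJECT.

Answer: ACCEPT

Trace:
start: ε-closure({0}) = {0}
'a' @ 1: {1,2}
'd' @ 2: {3,4}
'a' @ 3: {5,6,7,8,10,12}  (accept∈set)
'c' @ 4: {13,14}
'c' @ 5: {7,8,9,10,12,15}  (accept∈set)
end set {7,8,9,10,12,15} — state 7 in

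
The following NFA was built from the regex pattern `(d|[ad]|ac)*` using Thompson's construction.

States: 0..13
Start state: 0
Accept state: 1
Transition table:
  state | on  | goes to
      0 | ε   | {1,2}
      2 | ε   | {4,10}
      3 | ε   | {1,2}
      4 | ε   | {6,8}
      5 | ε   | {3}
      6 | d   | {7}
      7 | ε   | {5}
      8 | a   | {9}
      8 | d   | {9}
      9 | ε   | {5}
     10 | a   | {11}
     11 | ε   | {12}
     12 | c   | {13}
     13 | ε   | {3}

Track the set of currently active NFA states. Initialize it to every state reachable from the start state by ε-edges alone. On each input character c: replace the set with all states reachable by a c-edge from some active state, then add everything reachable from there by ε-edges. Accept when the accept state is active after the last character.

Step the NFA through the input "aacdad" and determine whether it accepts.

initial (ε-close {0}): {0,1,2,4,6,8,10}
'a' @ 1: {1,2,3,4,5,6,8,9,10,11,12}  [accepting]
'a' @ 2: {1,2,3,4,5,6,8,9,10,11,12}  [accepting]
'c' @ 3: {1,2,3,4,6,8,10,13}  [accepting]
'd' @ 4: {1,2,3,4,5,6,7,8,9,10}  [accepting]
'a' @ 5: {1,2,3,4,5,6,8,9,10,11,12}  [accepting]
'd' @ 6: {1,2,3,4,5,6,7,8,9,10}  [accepting]
after full input: {1,2,3,4,5,6,7,8,9,10}  (accept=1 in)

Answer: ACCEPT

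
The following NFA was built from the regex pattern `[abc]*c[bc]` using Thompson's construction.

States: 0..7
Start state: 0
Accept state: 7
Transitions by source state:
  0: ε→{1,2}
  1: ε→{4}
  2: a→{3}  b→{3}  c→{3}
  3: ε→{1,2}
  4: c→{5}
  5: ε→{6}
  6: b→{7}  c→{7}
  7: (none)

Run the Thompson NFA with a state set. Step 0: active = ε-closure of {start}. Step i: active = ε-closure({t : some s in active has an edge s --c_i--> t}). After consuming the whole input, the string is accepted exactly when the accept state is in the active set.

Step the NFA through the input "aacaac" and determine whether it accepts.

initial (ε-close {0}): {0,1,2,4}
'a' @ 1: {1,2,3,4}
'a' @ 2: {1,2,3,4}
'c' @ 3: {1,2,3,4,5,6}
'a' @ 4: {1,2,3,4}
'a' @ 5: {1,2,3,4}
'c' @ 6: {1,2,3,4,5,6}
final: {1,2,3,4,5,6}; accept 7 not in set

Answer: REJECT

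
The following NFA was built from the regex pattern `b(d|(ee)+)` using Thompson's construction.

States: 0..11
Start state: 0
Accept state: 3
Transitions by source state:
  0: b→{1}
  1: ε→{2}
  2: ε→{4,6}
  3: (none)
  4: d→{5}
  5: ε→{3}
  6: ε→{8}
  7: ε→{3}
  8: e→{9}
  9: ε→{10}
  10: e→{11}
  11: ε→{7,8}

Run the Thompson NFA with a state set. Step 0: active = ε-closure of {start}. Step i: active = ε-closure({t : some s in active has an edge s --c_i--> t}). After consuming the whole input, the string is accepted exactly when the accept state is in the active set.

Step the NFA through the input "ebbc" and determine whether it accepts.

initial (ε-close {0}): {0}
'e' @ 1: {}  — dead — no transitions
rest 'bbc' ignored (set empty)
end set {} — state 3 not in

Answer: REJECT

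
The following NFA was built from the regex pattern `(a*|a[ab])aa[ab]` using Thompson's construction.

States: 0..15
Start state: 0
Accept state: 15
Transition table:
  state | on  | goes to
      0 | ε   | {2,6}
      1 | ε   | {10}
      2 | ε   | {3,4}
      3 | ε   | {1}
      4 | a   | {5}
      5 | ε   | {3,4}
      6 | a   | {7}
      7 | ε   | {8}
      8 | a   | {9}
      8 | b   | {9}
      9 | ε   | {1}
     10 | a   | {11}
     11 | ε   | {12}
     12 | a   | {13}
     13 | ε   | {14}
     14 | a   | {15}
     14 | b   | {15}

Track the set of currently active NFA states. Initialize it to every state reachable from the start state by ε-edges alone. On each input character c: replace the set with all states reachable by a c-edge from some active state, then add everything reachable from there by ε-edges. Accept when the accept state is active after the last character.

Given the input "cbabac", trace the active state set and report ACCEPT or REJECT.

S₀ = ε-closure({0}) = {0,1,2,3,4,6,10}
'c' @ 1: {}  — state set empty
rest 'babac' ignored (set empty)
after full input: {}  (accept=15 not in)

Answer: REJECT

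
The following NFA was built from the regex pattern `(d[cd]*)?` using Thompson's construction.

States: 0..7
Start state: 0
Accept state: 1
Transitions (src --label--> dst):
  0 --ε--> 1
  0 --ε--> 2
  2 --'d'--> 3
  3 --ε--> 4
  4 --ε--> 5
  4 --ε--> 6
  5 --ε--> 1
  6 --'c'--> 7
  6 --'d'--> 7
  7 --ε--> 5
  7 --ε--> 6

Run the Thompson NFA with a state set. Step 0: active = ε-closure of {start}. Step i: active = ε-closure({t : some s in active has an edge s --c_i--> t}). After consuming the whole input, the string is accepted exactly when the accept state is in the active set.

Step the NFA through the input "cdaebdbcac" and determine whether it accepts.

initial (ε-close {0}): {0,1,2}
'c' @ 1: {}  — no active states
rest 'daebdbcac' ignored (set empty)
after full input: {}  (accept=1 not in)

Answer: REJECT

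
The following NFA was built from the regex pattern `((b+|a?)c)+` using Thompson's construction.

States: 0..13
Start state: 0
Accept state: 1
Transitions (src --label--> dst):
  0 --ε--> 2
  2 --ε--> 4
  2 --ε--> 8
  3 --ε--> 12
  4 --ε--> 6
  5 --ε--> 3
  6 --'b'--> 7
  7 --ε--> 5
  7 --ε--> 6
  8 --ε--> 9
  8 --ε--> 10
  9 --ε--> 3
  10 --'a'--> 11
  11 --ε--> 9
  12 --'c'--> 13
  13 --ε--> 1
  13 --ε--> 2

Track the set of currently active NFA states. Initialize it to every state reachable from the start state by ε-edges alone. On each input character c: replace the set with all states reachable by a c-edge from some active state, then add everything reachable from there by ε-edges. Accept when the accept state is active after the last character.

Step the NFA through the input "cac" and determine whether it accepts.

Answer: ACCEPT

Steps:
start: ε-closure({0}) = {0,2,3,4,6,8,9,10,12}
'c' @ 1: {1,2,3,4,6,8,9,10,12,13}  (accept∈set)
'a' @ 2: {3,9,11,12}
'c' @ 3: {1,2,3,4,6,8,9,10,12,13}  (accept∈set)
after full input: {1,2,3,4,6,8,9,10,12,13}  (accept=1 in)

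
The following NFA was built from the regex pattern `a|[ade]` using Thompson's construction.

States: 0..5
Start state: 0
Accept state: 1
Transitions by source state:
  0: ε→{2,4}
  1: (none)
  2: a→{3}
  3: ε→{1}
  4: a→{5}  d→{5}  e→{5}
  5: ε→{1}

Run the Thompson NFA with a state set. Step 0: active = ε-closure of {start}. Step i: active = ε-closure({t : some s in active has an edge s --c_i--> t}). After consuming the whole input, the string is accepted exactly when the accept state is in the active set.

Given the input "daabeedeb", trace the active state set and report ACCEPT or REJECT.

Answer: REJECT

Derivation:
S₀ = ε-closure({0}) = {0,2,4}
'd' @ 1: {1,5}  ✓accept
'a' @ 2: {}  — dead — no transitions
rest 'abeedeb' ignored (set empty)
end set {} — state 1 not in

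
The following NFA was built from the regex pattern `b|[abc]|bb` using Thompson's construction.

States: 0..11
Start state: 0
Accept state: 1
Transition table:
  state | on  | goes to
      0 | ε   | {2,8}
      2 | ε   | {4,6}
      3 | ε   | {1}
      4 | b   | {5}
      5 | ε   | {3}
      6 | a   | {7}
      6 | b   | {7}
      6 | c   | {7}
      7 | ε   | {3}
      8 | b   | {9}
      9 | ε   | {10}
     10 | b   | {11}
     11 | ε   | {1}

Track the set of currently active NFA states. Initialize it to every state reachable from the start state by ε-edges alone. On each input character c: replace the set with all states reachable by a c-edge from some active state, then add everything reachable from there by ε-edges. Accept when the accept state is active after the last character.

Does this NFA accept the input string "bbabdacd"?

S₀ = ε-closure({0}) = {0,2,4,6,8}
'b' @ 1: {1,3,5,7,9,10}  (accept∈set)
'b' @ 2: {1,11}  (accept∈set)
'a' @ 3: {}  — dead — no transitions
rest 'bdacd' ignored (set empty)
end set {} — state 1 not in

Answer: REJECT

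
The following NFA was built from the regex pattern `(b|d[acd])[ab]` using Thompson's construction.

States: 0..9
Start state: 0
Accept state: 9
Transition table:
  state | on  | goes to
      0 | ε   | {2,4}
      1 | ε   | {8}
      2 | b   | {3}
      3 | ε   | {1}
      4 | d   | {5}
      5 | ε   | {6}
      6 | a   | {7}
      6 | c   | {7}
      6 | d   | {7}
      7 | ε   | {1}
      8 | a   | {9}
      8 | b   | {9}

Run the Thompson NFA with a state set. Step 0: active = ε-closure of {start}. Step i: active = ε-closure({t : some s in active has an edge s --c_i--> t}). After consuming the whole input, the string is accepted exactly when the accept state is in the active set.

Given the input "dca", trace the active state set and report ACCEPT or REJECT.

initial (ε-close {0}): {0,2,4}
'd' @ 1: {5,6}
'c' @ 2: {1,7,8}
'a' @ 3: {9}  ✓accept
final: {9}; accept 9 in set

Answer: ACCEPT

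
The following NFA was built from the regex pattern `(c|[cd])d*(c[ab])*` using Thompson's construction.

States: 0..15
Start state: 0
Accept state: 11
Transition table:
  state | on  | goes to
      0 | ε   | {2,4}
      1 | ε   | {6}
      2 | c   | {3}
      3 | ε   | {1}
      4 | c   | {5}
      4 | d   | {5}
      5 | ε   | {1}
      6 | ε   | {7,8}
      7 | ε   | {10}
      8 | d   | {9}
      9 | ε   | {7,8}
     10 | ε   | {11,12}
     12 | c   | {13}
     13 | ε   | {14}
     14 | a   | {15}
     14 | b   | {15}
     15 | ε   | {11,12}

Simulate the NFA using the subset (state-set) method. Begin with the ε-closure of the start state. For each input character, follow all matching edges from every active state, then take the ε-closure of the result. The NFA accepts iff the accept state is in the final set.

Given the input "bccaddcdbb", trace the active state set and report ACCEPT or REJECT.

Answer: REJECT

Trace:
start: ε-closure({0}) = {0,2,4}
'b' @ 1: {}  — state set empty
rest 'ccaddcdbb' ignored (set empty)
after full input: {}  (accept=11 not in)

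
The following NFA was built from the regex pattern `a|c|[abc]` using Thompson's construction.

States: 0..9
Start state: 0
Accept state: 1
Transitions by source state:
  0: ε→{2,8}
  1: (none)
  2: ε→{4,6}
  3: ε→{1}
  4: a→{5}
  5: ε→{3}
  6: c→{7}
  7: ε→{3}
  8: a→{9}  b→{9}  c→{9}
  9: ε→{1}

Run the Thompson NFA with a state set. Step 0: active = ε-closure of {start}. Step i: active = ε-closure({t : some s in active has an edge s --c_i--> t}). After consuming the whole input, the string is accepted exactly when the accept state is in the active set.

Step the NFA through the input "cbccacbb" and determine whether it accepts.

Answer: REJECT

Steps:
S₀ = ε-closure({0}) = {0,2,4,6,8}
'c' @ 1: {1,3,7,9}  ✓accept
'b' @ 2: {}  — state set empty
rest 'ccacbb' ignored (set empty)
end set {} — state 1 not in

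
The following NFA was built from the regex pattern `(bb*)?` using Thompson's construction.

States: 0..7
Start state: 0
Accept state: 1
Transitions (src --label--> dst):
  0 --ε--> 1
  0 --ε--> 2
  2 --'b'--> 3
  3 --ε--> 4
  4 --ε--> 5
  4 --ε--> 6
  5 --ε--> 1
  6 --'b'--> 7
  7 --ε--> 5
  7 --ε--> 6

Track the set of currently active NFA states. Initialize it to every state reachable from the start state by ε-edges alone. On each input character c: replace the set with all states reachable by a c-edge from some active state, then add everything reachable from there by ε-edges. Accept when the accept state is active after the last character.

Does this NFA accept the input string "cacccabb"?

Answer: REJECT

Derivation:
start: ε-closure({0}) = {0,1,2}
'c' @ 1: {}  — no active states
rest 'acccabb' ignored (set empty)
final: {}; accept 1 not in set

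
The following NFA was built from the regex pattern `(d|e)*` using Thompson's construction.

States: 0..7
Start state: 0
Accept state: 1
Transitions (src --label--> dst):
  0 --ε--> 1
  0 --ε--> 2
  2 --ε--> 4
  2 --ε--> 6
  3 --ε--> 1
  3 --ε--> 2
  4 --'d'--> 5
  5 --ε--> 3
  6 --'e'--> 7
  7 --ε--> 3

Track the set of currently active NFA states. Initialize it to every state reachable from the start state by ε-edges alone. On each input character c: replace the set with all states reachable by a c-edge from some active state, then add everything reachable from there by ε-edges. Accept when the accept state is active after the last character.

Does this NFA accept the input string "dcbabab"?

start: ε-closure({0}) = {0,1,2,4,6}
'd' @ 1: {1,2,3,4,5,6}  ✓accept
'c' @ 2: {}  — no active states
rest 'babab' ignored (set empty)
after full input: {}  (accept=1 not in)

Answer: REJECT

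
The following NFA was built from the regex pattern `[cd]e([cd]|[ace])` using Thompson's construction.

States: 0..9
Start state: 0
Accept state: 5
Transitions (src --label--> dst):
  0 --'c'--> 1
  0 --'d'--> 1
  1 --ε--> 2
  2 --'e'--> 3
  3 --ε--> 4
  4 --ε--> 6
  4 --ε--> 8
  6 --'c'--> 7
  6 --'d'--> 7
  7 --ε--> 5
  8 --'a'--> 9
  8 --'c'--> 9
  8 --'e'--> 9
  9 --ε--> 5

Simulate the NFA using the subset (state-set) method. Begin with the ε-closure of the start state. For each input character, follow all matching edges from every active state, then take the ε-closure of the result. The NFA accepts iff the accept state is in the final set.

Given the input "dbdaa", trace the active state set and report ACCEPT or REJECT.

initial (ε-close {0}): {0}
'd' @ 1: {1,2}
'b' @ 2: {}  — dead — no transitions
rest 'daa' ignored (set empty)
after full input: {}  (accept=5 not in)

Answer: REJECT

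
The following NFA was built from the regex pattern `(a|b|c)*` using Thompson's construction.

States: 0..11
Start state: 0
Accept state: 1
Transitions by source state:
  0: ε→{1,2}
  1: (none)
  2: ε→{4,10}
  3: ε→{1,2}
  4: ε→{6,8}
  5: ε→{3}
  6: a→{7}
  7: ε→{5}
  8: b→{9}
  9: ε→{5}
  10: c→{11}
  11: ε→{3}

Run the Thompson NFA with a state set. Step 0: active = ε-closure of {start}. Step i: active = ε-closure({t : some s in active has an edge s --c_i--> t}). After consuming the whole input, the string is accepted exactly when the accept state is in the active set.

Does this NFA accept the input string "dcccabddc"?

S₀ = ε-closure({0}) = {0,1,2,4,6,8,10}
'd' @ 1: {}  — state set empty
rest 'cccabddc' ignored (set empty)
after full input: {}  (accept=1 not in)

Answer: REJECT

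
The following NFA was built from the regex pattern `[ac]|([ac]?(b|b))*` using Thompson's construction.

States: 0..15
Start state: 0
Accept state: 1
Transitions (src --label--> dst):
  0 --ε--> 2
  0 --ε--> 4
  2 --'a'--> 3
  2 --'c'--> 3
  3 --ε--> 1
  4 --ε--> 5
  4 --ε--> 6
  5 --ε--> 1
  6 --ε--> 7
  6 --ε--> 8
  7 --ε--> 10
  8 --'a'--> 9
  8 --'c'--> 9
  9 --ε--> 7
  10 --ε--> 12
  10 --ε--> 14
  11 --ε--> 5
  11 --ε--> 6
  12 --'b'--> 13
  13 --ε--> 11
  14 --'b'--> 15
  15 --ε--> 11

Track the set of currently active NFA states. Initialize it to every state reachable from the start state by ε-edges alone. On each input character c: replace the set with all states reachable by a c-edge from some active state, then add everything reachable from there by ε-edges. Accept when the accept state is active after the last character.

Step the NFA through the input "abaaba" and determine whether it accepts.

start: ε-closure({0}) = {0,1,2,4,5,6,7,8,10,12,14}
'a' @ 1: {1,3,7,9,10,12,14}  [accepting]
'b' @ 2: {1,5,6,7,8,10,11,12,13,14,15}  [accepting]
'a' @ 3: {7,9,10,12,14}
'a' @ 4: {}  — state set empty
rest 'ba' ignored (set empty)
after full input: {}  (accept=1 not in)

Answer: REJECT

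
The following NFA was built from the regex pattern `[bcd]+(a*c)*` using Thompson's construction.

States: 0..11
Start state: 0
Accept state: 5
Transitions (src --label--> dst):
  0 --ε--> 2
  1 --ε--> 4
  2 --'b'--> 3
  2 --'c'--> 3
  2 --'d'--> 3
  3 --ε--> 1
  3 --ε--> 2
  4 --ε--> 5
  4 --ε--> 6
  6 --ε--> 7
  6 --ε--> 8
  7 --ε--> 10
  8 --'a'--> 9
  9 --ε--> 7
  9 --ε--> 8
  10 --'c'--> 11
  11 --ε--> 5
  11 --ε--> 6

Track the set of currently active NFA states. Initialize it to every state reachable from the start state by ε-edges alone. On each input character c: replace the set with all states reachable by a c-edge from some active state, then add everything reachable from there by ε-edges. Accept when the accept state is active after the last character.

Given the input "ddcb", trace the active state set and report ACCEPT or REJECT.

Answer: ACCEPT

Steps:
start: ε-closure({0}) = {0,2}
'd' @ 1: {1,2,3,4,5,6,7,8,10}  [accepting]
'd' @ 2: {1,2,3,4,5,6,7,8,10}  [accepting]
'c' @ 3: {1,2,3,4,5,6,7,8,10,11}  [accepting]
'b' @ 4: {1,2,3,4,5,6,7,8,10}  [accepting]
final: {1,2,3,4,5,6,7,8,10}; accept 5 in set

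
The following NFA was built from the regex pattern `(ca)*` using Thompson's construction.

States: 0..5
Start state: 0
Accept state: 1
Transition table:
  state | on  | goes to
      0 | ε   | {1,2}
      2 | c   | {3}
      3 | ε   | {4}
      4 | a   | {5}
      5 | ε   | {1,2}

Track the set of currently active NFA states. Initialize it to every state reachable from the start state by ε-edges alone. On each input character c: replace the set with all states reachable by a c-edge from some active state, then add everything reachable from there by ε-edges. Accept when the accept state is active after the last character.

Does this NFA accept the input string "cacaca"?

S₀ = ε-closure({0}) = {0,1,2}
'c' @ 1: {3,4}
'a' @ 2: {1,2,5}  ✓accept
'c' @ 3: {3,4}
'a' @ 4: {1,2,5}  ✓accept
'c' @ 5: {3,4}
'a' @ 6: {1,2,5}  ✓accept
after full input: {1,2,5}  (accept=1 in)

Answer: ACCEPT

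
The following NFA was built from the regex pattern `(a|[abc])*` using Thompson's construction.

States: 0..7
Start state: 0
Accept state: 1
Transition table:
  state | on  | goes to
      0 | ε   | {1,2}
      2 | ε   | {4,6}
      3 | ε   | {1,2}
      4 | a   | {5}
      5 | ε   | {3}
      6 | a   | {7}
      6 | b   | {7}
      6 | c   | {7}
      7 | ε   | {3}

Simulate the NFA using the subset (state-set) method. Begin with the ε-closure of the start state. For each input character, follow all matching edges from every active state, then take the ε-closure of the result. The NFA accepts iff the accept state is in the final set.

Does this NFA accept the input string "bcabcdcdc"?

Answer: REJECT

Trace:
S₀ = ε-closure({0}) = {0,1,2,4,6}
'b' @ 1: {1,2,3,4,6,7}  (accept∈set)
'c' @ 2: {1,2,3,4,6,7}  (accept∈set)
'a' @ 3: {1,2,3,4,5,6,7}  (accept∈set)
'b' @ 4: {1,2,3,4,6,7}  (accept∈set)
'c' @ 5: {1,2,3,4,6,7}  (accept∈set)
'd' @ 6: {}  — dead — no transitions
rest 'cdc' ignored (set empty)
final: {}; accept 1 not in set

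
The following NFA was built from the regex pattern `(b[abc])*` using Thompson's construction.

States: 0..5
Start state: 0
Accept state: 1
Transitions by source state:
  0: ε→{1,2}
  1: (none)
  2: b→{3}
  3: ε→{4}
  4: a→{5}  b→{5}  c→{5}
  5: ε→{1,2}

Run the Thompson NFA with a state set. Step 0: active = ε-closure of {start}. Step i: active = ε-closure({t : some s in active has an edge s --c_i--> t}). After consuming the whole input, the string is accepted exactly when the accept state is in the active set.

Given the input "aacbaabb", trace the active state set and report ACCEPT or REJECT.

Answer: REJECT

Trace:
start: ε-closure({0}) = {0,1,2}
'a' @ 1: {}  — dead — no transitions
rest 'acbaabb' ignored (set empty)
after full input: {}  (accept=1 not in)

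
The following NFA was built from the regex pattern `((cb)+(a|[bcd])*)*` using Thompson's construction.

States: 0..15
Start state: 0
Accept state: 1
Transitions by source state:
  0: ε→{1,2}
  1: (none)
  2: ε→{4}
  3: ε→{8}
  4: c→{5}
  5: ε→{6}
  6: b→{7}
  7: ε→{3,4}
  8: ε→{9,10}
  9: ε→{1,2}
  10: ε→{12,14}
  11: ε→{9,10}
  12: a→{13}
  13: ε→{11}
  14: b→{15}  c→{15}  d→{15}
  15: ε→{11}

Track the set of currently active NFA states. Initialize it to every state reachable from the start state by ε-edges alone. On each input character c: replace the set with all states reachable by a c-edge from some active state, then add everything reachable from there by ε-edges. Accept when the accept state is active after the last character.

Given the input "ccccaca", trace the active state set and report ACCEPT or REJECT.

Answer: REJECT

Derivation:
initial (ε-close {0}): {0,1,2,4}
'c' @ 1: {5,6}
'c' @ 2: {}  — state set empty
rest 'ccaca' ignored (set empty)
after full input: {}  (accept=1 not in)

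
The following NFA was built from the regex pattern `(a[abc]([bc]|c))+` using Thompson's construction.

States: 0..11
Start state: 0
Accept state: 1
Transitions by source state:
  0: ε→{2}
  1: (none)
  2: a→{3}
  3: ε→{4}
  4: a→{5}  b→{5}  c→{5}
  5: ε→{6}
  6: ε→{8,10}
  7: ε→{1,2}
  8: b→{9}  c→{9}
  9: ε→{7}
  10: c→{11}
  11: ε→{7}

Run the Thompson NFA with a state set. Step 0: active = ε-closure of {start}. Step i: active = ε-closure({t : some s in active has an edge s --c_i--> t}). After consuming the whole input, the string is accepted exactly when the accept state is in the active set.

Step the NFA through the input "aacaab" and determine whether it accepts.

start: ε-closure({0}) = {0,2}
'a' @ 1: {3,4}
'a' @ 2: {5,6,8,10}
'c' @ 3: {1,2,7,9,11}  ✓accept
'a' @ 4: {3,4}
'a' @ 5: {5,6,8,10}
'b' @ 6: {1,2,7,9}  ✓accept
end set {1,2,7,9} — state 1 in

Answer: ACCEPT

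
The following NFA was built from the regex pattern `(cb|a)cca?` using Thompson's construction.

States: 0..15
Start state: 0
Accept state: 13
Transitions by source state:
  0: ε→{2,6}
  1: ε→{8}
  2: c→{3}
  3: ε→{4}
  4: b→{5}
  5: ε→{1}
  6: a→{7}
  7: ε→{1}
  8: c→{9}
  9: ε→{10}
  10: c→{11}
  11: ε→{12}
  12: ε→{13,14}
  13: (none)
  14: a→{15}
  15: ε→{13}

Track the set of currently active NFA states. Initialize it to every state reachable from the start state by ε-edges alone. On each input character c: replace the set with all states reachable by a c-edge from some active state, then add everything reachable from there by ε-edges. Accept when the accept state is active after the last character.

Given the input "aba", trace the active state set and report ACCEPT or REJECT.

Answer: REJECT

Steps:
initial (ε-close {0}): {0,2,6}
'a' @ 1: {1,7,8}
'b' @ 2: {}  — state set empty
rest 'a' ignored (set empty)
final: {}; accept 13 not in set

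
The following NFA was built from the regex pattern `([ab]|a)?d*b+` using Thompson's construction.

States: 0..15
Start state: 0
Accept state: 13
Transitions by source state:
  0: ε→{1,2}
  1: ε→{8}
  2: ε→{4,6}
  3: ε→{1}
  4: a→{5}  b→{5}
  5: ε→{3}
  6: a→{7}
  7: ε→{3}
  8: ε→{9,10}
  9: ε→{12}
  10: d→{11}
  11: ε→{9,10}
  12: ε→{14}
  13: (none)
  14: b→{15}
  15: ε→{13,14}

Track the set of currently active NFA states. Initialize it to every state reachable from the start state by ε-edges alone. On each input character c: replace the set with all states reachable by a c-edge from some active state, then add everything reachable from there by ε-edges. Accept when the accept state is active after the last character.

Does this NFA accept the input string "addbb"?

S₀ = ε-closure({0}) = {0,1,2,4,6,8,9,10,12,14}
'a' @ 1: {1,3,5,7,8,9,10,12,14}
'd' @ 2: {9,10,11,12,14}
'd' @ 3: {9,10,11,12,14}
'b' @ 4: {13,14,15}  [accepting]
'b' @ 5: {13,14,15}  [accepting]
final: {13,14,15}; accept 13 in set

Answer: ACCEPT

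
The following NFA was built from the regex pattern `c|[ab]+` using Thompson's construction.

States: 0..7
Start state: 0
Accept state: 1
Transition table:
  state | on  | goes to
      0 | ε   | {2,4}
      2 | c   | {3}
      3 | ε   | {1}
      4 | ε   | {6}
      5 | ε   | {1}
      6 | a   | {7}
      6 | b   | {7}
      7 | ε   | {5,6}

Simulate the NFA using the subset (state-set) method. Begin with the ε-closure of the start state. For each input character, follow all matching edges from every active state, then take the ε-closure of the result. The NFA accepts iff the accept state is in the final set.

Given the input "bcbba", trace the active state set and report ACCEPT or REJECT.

initial (ε-close {0}): {0,2,4,6}
'b' @ 1: {1,5,6,7}  [accepting]
'c' @ 2: {}  — dead — no transitions
rest 'bba' ignored (set empty)
final: {}; accept 1 not in set

Answer: REJECT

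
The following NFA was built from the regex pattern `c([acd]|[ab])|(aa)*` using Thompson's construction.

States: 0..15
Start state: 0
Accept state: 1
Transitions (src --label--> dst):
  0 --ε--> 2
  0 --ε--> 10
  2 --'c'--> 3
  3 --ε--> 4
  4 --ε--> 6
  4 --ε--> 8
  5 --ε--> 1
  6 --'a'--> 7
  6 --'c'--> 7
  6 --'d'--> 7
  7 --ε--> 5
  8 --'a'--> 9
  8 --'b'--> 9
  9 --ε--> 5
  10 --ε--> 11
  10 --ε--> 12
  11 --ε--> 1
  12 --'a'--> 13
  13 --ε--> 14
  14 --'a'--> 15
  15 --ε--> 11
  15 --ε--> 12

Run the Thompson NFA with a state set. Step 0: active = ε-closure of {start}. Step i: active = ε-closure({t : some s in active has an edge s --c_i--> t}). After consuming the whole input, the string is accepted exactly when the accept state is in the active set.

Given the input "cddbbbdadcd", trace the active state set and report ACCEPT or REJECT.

Answer: REJECT

Derivation:
start: ε-closure({0}) = {0,1,2,10,11,12}
'c' @ 1: {3,4,6,8}
'd' @ 2: {1,5,7}  (accept∈set)
'd' @ 3: {}  — state set empty
rest 'bbbdadcd' ignored (set empty)
final: {}; accept 1 not in set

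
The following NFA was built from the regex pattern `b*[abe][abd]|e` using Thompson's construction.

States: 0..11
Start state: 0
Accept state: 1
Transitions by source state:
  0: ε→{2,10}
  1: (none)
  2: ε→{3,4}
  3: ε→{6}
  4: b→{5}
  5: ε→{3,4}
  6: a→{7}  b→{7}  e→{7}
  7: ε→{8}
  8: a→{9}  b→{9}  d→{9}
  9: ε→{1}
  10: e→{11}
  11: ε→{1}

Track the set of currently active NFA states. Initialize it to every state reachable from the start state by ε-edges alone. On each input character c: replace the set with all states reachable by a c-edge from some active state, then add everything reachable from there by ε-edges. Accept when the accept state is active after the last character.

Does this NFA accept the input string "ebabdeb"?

Answer: REJECT

Derivation:
initial (ε-close {0}): {0,2,3,4,6,10}
'e' @ 1: {1,7,8,11}  (accept∈set)
'b' @ 2: {1,9}  (accept∈set)
'a' @ 3: {}  — dead — no transitions
rest 'bdeb' ignored (set empty)
end set {} — state 1 not in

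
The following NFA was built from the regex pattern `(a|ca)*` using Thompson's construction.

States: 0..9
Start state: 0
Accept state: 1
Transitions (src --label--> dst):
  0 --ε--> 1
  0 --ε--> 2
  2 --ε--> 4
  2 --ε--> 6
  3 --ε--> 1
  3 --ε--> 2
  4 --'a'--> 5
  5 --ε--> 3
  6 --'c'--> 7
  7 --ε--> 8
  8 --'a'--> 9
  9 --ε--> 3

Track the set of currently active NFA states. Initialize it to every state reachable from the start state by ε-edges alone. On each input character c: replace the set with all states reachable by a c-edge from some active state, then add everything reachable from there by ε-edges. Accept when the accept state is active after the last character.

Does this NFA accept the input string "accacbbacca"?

Answer: REJECT

Derivation:
start: ε-closure({0}) = {0,1,2,4,6}
'a' @ 1: {1,2,3,4,5,6}  ✓accept
'c' @ 2: {7,8}
'c' @ 3: {}  — no active states
rest 'acbbacca' ignored (set empty)
end set {} — state 1 not in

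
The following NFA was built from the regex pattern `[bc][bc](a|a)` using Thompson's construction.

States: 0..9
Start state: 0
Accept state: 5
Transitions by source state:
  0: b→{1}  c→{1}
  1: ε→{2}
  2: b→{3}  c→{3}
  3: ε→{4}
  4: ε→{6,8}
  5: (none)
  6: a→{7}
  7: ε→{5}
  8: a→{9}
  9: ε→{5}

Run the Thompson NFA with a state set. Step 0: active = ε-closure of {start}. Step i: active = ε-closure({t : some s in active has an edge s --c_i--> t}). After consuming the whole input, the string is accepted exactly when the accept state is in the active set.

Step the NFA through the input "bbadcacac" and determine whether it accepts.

Answer: REJECT

Trace:
start: ε-closure({0}) = {0}
'b' @ 1: {1,2}
'b' @ 2: {3,4,6,8}
'a' @ 3: {5,7,9}  [accepting]
'd' @ 4: {}  — no active states
rest 'cacac' ignored (set empty)
final: {}; accept 5 not in set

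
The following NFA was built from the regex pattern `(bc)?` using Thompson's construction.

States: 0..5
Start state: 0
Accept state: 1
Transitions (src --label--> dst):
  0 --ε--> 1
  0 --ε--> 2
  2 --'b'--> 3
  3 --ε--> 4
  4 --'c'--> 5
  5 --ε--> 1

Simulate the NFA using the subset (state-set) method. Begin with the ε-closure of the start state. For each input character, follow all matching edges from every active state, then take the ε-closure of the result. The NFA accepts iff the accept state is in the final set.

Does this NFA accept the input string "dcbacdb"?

Answer: REJECT

Trace:
initial (ε-close {0}): {0,1,2}
'd' @ 1: {}  — state set empty
rest 'cbacdb' ignored (set empty)
end set {} — state 1 not in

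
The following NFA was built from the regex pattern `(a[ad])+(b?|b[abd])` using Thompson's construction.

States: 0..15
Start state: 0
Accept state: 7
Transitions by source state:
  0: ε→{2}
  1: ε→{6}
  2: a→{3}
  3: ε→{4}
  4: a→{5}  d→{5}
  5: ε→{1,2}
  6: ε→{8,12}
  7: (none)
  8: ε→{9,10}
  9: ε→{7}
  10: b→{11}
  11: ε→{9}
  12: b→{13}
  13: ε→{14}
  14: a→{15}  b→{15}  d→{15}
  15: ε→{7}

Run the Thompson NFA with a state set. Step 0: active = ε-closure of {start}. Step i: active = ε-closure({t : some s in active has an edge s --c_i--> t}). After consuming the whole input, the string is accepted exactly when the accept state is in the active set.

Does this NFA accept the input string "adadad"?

initial (ε-close {0}): {0,2}
'a' @ 1: {3,4}
'd' @ 2: {1,2,5,6,7,8,9,10,12}  ✓accept
'a' @ 3: {3,4}
'd' @ 4: {1,2,5,6,7,8,9,10,12}  ✓accept
'a' @ 5: {3,4}
'd' @ 6: {1,2,5,6,7,8,9,10,12}  ✓accept
end set {1,2,5,6,7,8,9,10,12} — state 7 in

Answer: ACCEPT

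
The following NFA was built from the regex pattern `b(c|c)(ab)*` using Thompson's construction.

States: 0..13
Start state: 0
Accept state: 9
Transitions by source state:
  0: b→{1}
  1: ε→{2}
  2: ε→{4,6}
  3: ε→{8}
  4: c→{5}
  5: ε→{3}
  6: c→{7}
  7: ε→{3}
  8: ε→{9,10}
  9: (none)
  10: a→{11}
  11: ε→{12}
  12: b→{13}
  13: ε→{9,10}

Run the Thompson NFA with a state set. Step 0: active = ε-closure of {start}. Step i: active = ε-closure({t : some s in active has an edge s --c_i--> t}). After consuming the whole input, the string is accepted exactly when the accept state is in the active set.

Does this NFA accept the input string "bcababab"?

S₀ = ε-closure({0}) = {0}
'b' @ 1: {1,2,4,6}
'c' @ 2: {3,5,7,8,9,10}  (accept∈set)
'a' @ 3: {11,12}
'b' @ 4: {9,10,13}  (accept∈set)
'a' @ 5: {11,12}
'b' @ 6: {9,10,13}  (accept∈set)
'a' @ 7: {11,12}
'b' @ 8: {9,10,13}  (accept∈set)
end set {9,10,13} — state 9 in

Answer: ACCEPT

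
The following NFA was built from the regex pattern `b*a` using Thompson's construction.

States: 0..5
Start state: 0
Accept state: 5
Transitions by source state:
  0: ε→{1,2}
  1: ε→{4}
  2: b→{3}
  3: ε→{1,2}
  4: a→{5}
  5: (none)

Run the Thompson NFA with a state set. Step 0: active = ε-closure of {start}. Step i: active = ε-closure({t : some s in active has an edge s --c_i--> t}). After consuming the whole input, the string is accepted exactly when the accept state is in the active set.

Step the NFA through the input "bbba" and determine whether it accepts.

S₀ = ε-closure({0}) = {0,1,2,4}
'b' @ 1: {1,2,3,4}
'b' @ 2: {1,2,3,4}
'b' @ 3: {1,2,3,4}
'a' @ 4: {5}  ✓accept
end set {5} — state 5 in

Answer: ACCEPT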